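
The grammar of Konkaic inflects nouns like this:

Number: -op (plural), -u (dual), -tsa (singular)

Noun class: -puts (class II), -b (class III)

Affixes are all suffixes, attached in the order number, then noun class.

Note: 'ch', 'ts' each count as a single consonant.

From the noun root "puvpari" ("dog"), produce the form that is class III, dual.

puvpariub

Attach number dual -u → puvpariu.
Attach noun class class III -b → puvpariub.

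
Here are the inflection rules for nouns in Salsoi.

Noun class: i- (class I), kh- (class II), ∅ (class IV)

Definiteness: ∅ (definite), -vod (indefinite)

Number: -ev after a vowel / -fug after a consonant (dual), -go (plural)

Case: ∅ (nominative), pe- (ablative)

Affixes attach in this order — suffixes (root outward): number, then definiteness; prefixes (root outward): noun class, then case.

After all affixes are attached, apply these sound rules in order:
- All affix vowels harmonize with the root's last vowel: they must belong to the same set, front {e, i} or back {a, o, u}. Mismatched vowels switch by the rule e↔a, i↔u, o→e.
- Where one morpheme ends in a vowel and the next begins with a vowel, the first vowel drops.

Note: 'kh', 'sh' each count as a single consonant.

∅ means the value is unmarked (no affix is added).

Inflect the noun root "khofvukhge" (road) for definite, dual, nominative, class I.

Attach number dual -ev (after vowel 'e') → khofvukhgeev.
Attach noun class class I i- → ikhofvukhgeev.
case = nominative: zero marking, form stays ikhofvukhgeev.
definiteness = definite: zero marking, form stays ikhofvukhgeev.
Vowel harmony: no change.
Apply vowel deletion: ikhofvukhgeev → ikhofvukhgev.

ikhofvukhgev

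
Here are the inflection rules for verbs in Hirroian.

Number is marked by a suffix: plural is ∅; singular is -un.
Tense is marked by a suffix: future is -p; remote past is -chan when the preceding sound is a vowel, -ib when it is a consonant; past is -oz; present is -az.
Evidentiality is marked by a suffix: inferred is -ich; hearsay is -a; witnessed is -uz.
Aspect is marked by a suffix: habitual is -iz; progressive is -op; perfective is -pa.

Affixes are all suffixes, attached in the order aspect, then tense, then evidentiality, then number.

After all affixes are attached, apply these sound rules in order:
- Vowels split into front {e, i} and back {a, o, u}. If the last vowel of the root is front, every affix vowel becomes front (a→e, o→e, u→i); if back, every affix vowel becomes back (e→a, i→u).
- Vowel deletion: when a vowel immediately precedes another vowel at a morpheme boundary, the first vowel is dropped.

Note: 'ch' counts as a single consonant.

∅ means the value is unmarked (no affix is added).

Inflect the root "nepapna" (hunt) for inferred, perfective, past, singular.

nepapnapozuchun

Attach aspect perfective -pa → nepapnapa.
Attach tense past -oz → nepapnapaoz.
Attach evidentiality inferred -ich → nepapnapaozich.
Attach number singular -un → nepapnapaozichun.
Apply vowel harmony: nepapnapaozichun → nepapnapaozuchun.
Apply vowel deletion: nepapnapaozuchun → nepapnapozuchun.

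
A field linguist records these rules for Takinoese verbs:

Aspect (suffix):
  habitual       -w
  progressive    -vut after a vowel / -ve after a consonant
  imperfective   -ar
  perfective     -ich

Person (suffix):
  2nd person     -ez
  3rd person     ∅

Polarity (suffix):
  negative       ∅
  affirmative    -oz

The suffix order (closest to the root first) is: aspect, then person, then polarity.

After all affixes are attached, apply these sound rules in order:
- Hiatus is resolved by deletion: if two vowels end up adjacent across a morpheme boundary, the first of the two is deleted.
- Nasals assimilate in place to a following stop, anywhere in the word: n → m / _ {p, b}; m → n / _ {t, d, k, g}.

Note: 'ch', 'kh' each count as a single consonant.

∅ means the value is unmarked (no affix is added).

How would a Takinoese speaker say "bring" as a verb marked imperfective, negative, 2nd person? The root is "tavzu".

Attach aspect imperfective -ar → tavzuar.
Attach person 2nd person -ez → tavzuarez.
polarity = negative: zero marking, form stays tavzuarez.
Apply vowel deletion: tavzuarez → tavzarez.
Nasal assimilation: no change.

tavzarez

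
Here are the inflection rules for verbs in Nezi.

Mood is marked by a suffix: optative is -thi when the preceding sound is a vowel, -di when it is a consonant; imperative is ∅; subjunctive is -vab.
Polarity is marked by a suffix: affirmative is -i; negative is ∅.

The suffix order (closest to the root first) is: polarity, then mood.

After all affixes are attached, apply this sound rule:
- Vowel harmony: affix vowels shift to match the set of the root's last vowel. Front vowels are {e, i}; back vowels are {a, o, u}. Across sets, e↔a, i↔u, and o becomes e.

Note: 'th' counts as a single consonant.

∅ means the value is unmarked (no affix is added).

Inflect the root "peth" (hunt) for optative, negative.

pethdi

polarity = negative: zero marking, form stays peth.
Attach mood optative -di (after consonant 'th') → pethdi.
Vowel harmony: no change.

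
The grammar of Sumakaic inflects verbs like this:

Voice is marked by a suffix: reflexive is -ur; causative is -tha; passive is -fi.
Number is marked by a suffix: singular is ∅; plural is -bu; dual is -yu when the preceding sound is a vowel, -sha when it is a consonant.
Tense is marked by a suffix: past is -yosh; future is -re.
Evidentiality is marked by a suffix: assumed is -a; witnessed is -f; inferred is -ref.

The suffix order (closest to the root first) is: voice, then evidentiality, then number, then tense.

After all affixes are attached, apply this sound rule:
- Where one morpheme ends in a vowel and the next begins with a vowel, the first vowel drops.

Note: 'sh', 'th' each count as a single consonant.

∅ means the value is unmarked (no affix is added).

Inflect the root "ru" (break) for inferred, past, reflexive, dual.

Attach voice reflexive -ur → ruur.
Attach evidentiality inferred -ref → ruurref.
Attach number dual -sha (after consonant 'f') → ruurrefsha.
Attach tense past -yosh → ruurrefshayosh.
Apply vowel deletion: ruurrefshayosh → rurrefshayosh.

rurrefshayosh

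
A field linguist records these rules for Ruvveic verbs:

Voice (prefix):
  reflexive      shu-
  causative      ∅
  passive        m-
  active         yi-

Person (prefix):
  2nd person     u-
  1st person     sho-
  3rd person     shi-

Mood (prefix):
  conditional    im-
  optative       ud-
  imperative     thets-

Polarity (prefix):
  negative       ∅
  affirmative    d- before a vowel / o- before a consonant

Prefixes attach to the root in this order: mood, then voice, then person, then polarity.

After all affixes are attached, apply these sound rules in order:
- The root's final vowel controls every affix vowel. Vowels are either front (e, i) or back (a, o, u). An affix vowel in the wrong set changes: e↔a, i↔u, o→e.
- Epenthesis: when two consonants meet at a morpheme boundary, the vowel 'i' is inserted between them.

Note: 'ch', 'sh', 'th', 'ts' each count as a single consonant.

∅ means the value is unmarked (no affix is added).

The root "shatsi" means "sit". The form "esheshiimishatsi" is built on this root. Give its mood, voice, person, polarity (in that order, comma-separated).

Segment: o-sho-shu-im-shatsi.
mood: im- → conditional.
voice: shu- → reflexive.
person: sho- → 1st person.
polarity: d/o- → affirmative.

conditional, reflexive, 1st person, affirmative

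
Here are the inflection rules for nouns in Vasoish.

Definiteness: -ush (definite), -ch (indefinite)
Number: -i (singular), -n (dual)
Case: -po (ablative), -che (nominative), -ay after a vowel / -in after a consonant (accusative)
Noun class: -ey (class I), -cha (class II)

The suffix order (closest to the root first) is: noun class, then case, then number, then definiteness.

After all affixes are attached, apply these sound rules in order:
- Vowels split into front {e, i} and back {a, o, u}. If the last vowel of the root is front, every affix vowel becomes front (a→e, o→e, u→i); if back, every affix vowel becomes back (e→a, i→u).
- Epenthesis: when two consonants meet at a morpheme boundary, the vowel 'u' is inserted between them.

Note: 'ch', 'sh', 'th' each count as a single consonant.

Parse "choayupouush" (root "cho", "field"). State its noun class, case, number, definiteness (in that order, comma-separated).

class I, ablative, singular, definite

Segment: cho-ey-po-i-ush.
noun class: -ey → class I.
case: -po → ablative.
number: -i → singular.
definiteness: -ush → definite.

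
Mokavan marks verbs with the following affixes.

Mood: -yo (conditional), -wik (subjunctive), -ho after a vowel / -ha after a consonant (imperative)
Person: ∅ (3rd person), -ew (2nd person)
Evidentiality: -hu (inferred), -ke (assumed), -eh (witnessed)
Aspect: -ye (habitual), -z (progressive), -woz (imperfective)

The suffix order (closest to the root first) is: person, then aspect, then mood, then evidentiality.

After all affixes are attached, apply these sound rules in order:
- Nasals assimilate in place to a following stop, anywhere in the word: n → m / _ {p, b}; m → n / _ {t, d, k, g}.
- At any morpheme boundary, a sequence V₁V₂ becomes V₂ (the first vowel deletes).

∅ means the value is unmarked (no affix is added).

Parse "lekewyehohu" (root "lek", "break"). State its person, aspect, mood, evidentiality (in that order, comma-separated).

Segment: lek-ew-ye-ho-hu.
person: -ew → 2nd person.
aspect: -ye → habitual.
mood: -ho/ha → imperative.
evidentiality: -hu → inferred.

2nd person, habitual, imperative, inferred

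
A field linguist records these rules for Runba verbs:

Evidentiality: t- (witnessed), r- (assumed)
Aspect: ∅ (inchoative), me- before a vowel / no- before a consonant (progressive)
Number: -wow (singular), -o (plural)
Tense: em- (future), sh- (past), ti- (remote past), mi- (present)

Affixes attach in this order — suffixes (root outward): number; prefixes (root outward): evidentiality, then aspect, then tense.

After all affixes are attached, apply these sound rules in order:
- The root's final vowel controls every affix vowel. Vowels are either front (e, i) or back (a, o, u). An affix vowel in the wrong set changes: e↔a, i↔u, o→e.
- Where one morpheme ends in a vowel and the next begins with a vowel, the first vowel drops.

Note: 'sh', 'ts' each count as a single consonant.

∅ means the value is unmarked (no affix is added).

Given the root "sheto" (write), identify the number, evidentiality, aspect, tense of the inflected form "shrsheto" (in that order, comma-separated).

plural, assumed, inchoative, past

Segment: sh-r-sheto-o.
number: -o → plural.
evidentiality: r- → assumed.
aspect: ∅ → inchoative.
tense: sh- → past.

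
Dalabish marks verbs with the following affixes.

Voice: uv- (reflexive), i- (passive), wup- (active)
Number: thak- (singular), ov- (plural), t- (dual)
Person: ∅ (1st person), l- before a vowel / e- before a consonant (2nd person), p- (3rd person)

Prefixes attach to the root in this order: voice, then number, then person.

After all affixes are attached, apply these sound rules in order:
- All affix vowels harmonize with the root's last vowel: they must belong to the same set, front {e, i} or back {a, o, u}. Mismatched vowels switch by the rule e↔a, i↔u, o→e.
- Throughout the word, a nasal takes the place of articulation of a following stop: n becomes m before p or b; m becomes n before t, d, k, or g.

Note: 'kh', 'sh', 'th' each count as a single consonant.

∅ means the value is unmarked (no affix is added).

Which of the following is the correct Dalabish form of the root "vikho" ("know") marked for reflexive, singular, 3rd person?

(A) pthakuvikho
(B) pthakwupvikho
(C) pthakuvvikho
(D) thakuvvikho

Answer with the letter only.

C

Attach voice reflexive uv- → uvvikho.
Attach number singular thak- → thakuvvikho.
Attach person 3rd person p- → pthakuvvikho.
Vowel harmony: no change.
Nasal assimilation: no change.
So the correct form is pthakuvvikho, option (C).
(D) thakuvvikho is wrong: it uses 1st person instead of 3rd person for person.
(B) pthakwupvikho is wrong: it uses active instead of reflexive for voice.
(A) pthakuvikho is wrong: it uses passive instead of reflexive for voice.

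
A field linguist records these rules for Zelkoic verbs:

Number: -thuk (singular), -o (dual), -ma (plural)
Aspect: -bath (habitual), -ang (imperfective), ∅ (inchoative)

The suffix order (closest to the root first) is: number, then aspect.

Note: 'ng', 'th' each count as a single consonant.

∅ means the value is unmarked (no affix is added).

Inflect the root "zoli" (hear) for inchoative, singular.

zolithuk

Attach number singular -thuk → zolithuk.
aspect = inchoative: zero marking, form stays zolithuk.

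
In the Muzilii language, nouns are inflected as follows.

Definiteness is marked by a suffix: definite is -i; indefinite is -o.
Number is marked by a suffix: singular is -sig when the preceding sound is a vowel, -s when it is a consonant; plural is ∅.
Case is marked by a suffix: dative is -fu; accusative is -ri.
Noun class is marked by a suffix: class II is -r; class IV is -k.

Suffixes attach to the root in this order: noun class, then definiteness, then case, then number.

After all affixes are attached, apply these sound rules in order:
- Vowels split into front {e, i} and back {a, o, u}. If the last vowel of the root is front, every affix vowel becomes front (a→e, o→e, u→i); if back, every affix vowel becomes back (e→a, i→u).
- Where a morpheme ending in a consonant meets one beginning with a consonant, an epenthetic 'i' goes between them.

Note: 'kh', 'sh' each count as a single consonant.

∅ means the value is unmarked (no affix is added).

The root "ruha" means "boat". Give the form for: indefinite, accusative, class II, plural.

Attach noun class class II -r → ruhar.
Attach definiteness indefinite -o → ruharo.
Attach case accusative -ri → ruharori.
number = plural: zero marking, form stays ruharori.
Apply vowel harmony: ruharori → ruharoru.
Epenthesis: no change.

ruharoru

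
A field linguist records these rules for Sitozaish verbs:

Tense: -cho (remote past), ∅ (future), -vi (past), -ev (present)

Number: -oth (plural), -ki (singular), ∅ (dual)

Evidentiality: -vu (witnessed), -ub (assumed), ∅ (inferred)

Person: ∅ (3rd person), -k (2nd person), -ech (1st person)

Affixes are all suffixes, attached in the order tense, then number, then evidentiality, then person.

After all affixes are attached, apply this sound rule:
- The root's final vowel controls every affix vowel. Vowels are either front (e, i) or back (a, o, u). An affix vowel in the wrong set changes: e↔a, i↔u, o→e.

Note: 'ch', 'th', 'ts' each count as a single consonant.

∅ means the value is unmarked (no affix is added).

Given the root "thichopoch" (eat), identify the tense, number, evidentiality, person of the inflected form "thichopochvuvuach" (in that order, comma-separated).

Segment: thichopoch-vi-vu-ech.
tense: -vi → past.
number: ∅ → dual.
evidentiality: -vu → witnessed.
person: -ech → 1st person.

past, dual, witnessed, 1st person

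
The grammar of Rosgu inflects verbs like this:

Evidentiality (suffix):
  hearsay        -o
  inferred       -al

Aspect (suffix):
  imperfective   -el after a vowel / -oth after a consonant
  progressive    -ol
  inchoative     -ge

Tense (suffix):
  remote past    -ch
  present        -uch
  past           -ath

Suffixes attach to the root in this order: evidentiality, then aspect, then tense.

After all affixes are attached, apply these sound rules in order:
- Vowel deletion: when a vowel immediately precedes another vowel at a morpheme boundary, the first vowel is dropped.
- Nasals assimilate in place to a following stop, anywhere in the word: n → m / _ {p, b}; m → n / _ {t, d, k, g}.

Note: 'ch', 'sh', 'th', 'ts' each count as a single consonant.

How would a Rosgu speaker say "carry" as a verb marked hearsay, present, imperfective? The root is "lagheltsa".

Attach evidentiality hearsay -o → lagheltsao.
Attach aspect imperfective -el (after vowel 'o') → lagheltsaoel.
Attach tense present -uch → lagheltsaoeluch.
Apply vowel deletion: lagheltsaoeluch → lagheltseluch.
Nasal assimilation: no change.

lagheltseluch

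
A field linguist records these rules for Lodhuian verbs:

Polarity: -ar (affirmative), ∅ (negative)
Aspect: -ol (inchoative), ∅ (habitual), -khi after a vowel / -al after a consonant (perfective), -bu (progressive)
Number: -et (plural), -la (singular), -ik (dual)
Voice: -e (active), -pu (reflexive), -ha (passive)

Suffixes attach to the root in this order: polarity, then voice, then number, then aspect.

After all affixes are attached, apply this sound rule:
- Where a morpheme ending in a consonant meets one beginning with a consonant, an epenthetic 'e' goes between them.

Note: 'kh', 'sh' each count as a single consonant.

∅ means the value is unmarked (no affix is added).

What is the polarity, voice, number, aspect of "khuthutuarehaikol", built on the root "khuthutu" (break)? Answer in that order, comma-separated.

affirmative, passive, dual, inchoative

Segment: khuthutu-ar-ha-ik-ol.
polarity: -ar → affirmative.
voice: -ha → passive.
number: -ik → dual.
aspect: -ol → inchoative.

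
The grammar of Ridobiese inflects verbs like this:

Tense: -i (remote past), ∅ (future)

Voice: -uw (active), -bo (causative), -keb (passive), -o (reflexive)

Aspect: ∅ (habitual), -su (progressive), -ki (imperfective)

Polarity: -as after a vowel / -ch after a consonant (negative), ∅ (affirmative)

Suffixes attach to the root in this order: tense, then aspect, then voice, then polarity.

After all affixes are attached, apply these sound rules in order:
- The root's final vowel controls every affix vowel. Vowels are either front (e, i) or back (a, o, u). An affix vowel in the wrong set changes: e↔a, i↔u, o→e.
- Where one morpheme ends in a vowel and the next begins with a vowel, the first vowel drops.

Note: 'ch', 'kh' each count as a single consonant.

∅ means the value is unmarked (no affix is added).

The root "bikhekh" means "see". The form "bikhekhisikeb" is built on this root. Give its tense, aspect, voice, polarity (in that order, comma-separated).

Segment: bikhekh-i-su-keb.
tense: -i → remote past.
aspect: -su → progressive.
voice: -keb → passive.
polarity: ∅ → affirmative.

remote past, progressive, passive, affirmative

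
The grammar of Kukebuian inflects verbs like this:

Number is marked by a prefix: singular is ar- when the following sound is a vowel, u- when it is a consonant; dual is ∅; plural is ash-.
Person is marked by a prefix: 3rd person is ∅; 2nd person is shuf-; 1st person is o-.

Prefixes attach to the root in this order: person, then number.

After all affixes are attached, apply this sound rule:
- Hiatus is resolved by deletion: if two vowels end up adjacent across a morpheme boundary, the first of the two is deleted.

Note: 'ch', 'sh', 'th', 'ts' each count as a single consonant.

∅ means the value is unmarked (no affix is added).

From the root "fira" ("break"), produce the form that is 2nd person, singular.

Attach person 2nd person shuf- → shuffira.
Attach number singular u- (before consonant 'sh') → ushuffira.
Vowel deletion: no change.

ushuffira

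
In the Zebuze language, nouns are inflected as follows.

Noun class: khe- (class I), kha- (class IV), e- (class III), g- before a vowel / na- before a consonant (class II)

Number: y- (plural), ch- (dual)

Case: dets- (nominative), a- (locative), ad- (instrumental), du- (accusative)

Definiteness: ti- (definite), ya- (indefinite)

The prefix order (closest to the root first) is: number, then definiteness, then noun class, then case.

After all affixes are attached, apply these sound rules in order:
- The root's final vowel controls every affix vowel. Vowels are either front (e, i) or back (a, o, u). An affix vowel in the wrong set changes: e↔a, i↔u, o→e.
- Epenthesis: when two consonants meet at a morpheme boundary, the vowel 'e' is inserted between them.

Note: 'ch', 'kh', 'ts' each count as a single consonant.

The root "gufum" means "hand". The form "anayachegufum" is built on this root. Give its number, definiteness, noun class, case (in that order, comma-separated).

dual, indefinite, class II, locative

Segment: a-na-ya-ch-gufum.
number: ch- → dual.
definiteness: ya- → indefinite.
noun class: g/na- → class II.
case: a- → locative.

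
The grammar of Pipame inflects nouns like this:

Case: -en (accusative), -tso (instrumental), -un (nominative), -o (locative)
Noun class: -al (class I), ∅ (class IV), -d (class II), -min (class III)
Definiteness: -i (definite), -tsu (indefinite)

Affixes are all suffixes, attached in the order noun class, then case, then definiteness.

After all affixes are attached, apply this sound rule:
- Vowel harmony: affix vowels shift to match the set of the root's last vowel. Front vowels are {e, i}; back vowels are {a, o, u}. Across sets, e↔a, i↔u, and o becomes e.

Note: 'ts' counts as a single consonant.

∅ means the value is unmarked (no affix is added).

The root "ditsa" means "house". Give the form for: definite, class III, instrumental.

ditsamuntsou

Attach noun class class III -min → ditsamin.
Attach case instrumental -tso → ditsamintso.
Attach definiteness definite -i → ditsamintsoi.
Apply vowel harmony: ditsamintsoi → ditsamuntsou.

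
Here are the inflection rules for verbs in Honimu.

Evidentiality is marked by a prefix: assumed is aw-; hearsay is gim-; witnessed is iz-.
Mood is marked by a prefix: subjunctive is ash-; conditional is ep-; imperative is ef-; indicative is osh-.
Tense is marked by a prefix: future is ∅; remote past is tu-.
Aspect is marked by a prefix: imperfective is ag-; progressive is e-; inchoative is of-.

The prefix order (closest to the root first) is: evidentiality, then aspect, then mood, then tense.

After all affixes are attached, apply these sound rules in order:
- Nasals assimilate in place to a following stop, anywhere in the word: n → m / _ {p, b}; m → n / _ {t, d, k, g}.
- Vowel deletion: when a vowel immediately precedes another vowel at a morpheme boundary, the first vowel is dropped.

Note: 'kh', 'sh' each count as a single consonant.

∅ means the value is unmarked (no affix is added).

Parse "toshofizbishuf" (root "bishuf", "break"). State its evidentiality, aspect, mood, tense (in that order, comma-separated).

Segment: tu-osh-of-iz-bishuf.
evidentiality: iz- → witnessed.
aspect: of- → inchoative.
mood: osh- → indicative.
tense: tu- → remote past.

witnessed, inchoative, indicative, remote past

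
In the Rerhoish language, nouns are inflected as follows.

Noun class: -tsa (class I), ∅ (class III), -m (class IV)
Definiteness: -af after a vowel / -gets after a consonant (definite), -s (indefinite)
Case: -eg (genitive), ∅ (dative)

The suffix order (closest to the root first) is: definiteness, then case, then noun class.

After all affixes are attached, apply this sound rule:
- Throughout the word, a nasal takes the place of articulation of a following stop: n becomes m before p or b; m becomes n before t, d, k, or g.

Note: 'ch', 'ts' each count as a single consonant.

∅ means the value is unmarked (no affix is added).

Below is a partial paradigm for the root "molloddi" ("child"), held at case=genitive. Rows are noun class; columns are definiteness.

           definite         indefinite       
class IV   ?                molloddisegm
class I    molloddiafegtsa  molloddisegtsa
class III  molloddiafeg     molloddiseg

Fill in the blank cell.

Attach definiteness definite -af (after vowel 'i') → molloddiaf.
Attach case genitive -eg → molloddiafeg.
Attach noun class class IV -m → molloddiafegm.
Nasal assimilation: no change.

molloddiafegm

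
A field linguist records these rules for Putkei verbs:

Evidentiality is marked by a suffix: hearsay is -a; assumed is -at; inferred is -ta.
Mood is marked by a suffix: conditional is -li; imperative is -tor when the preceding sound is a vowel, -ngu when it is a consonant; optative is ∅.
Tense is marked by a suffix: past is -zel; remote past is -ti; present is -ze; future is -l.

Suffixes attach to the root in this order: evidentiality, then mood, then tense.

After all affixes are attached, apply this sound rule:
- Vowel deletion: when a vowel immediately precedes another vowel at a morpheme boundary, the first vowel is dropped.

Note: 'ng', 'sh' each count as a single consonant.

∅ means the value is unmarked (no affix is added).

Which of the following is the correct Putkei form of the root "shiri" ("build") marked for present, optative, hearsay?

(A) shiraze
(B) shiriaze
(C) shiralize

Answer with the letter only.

Attach evidentiality hearsay -a → shiria.
mood = optative: zero marking, form stays shiria.
Attach tense present -ze → shiriaze.
Apply vowel deletion: shiriaze → shiraze.
So the correct form is shiraze, option (A).
(C) shiralize is wrong: it uses conditional instead of optative for mood.
(B) shiriaze is wrong: it fails to apply the sound rule(s).

A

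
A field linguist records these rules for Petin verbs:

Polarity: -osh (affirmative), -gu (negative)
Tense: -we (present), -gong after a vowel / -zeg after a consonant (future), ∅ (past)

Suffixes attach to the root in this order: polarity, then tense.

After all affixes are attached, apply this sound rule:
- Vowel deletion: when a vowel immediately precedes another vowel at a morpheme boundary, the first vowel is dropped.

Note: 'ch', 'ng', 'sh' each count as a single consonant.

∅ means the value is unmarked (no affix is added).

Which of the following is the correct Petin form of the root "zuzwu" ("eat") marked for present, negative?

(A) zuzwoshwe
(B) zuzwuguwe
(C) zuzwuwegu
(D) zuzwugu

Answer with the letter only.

B

Attach polarity negative -gu → zuzwugu.
Attach tense present -we → zuzwuguwe.
Vowel deletion: no change.
So the correct form is zuzwuguwe, option (B).
(C) zuzwuwegu is wrong: it has the affixes in the wrong order.
(A) zuzwoshwe is wrong: it uses affirmative instead of negative for polarity.
(D) zuzwugu is wrong: it uses past instead of present for tense.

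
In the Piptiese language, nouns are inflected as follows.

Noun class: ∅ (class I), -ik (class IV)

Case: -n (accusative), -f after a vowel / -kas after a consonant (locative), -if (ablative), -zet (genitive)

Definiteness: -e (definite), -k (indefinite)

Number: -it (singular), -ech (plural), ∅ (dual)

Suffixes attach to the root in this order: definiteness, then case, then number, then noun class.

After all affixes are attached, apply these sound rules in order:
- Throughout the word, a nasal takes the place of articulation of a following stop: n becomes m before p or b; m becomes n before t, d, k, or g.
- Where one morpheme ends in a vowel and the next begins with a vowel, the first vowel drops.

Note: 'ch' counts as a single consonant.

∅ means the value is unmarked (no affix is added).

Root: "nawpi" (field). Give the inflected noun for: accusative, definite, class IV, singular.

nawpenitik

Attach definiteness definite -e → nawpie.
Attach case accusative -n → nawpien.
Attach number singular -it → nawpienit.
Attach noun class class IV -ik → nawpienitik.
Nasal assimilation: no change.
Apply vowel deletion: nawpienitik → nawpenitik.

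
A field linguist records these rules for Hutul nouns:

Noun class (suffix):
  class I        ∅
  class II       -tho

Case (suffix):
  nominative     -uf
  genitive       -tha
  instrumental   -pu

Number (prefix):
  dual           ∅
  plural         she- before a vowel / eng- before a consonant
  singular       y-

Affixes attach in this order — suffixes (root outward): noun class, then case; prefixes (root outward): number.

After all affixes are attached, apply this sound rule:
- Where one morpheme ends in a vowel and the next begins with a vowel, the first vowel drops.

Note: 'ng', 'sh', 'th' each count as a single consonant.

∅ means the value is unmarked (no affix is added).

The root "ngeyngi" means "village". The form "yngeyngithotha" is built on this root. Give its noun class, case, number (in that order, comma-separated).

class II, genitive, singular

Segment: y-ngeyngi-tho-tha.
noun class: -tho → class II.
case: -tha → genitive.
number: y- → singular.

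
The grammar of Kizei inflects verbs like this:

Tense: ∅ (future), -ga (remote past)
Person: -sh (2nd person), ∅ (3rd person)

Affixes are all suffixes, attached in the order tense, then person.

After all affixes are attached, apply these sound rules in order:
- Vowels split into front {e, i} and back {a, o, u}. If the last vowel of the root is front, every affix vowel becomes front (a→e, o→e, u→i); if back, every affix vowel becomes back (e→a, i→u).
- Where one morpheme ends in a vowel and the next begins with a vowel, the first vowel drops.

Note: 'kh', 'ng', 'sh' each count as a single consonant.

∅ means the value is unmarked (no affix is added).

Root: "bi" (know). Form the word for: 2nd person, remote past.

Attach tense remote past -ga → biga.
Attach person 2nd person -sh → bigash.
Apply vowel harmony: bigash → bigesh.
Vowel deletion: no change.

bigesh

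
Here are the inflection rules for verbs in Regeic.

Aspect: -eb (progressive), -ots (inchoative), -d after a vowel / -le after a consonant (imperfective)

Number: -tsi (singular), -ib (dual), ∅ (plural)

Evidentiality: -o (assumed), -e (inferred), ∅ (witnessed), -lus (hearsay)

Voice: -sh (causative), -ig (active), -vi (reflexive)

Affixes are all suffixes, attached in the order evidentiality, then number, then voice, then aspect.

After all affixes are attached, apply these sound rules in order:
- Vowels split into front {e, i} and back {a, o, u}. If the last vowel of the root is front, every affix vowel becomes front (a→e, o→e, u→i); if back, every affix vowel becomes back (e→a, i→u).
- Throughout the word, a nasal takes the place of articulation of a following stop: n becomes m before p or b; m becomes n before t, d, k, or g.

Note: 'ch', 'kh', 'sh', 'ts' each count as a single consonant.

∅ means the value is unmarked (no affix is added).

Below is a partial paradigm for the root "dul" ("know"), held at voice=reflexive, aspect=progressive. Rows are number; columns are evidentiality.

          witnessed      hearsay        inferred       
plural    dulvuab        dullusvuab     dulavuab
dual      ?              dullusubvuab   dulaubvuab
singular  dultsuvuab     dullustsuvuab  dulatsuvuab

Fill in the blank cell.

dulubvuab

evidentiality = witnessed: zero marking, form stays dul.
Attach number dual -ib → dulib.
Attach voice reflexive -vi → dulibvi.
Attach aspect progressive -eb → dulibvieb.
Apply vowel harmony: dulibvieb → dulubvuab.
Nasal assimilation: no change.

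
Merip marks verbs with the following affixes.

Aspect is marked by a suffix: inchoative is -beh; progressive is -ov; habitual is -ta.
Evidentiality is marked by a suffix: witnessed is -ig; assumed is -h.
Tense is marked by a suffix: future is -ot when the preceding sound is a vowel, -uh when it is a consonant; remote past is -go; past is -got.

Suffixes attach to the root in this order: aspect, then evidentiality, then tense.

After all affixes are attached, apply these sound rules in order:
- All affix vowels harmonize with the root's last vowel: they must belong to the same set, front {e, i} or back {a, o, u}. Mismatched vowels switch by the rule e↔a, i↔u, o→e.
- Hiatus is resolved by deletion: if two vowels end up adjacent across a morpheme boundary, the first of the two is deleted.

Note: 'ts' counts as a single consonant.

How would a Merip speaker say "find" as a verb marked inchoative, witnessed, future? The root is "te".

tebehigih

Attach aspect inchoative -beh → tebeh.
Attach evidentiality witnessed -ig → tebehig.
Attach tense future -uh (after consonant 'g') → tebehiguh.
Apply vowel harmony: tebehiguh → tebehigih.
Vowel deletion: no change.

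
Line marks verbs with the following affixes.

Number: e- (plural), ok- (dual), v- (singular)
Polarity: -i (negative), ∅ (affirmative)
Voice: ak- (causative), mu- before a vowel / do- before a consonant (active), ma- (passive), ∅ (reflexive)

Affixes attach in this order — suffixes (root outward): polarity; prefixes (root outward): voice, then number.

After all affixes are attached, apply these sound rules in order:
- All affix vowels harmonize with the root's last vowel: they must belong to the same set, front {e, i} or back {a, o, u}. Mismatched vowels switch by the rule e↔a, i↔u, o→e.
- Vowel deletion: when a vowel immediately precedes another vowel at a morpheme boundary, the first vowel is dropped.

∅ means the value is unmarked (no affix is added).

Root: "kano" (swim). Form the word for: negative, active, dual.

okdokanu

Attach voice active do- (before consonant 'k') → dokano.
Attach polarity negative -i → dokanoi.
Attach number dual ok- → okdokanoi.
Apply vowel harmony: okdokanoi → okdokanou.
Apply vowel deletion: okdokanou → okdokanu.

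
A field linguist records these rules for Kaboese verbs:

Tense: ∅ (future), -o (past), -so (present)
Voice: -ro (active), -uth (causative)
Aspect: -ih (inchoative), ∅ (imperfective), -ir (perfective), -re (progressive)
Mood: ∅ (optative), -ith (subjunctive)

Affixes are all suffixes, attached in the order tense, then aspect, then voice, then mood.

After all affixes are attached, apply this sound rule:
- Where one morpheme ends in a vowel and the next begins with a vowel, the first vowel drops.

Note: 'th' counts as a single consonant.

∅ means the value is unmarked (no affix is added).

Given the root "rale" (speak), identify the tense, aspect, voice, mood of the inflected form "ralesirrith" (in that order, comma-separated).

present, perfective, active, subjunctive

Segment: rale-so-ir-ro-ith.
tense: -so → present.
aspect: -ir → perfective.
voice: -ro → active.
mood: -ith → subjunctive.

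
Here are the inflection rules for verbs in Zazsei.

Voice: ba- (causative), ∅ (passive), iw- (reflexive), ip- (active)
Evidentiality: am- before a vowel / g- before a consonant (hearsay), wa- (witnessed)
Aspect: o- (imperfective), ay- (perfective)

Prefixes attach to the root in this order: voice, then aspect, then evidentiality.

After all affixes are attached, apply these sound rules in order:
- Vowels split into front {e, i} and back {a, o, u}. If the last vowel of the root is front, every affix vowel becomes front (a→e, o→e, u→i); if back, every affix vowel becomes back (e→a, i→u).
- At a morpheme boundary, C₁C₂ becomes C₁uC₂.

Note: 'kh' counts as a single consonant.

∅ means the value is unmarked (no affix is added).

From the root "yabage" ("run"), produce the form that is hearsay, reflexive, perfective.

Attach voice reflexive iw- → iwyabage.
Attach aspect perfective ay- → ayiwyabage.
Attach evidentiality hearsay am- (before vowel 'a') → amayiwyabage.
Apply vowel harmony: amayiwyabage → emeyiwyabage.
Apply epenthesis: emeyiwyabage → emeyiwuyabage.

emeyiwuyabage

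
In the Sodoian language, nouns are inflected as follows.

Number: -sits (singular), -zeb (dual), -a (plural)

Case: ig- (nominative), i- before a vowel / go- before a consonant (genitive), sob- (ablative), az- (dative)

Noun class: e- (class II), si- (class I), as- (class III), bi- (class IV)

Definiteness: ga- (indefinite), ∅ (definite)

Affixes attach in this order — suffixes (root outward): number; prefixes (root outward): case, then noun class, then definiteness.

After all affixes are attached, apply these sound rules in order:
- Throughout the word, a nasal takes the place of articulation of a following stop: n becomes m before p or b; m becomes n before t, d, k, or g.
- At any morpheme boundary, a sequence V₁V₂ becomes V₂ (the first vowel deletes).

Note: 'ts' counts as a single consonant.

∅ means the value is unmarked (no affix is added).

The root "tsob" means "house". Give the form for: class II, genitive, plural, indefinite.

gegotsoba

Attach case genitive go- (before consonant 'ts') → gotsob.
Attach noun class class II e- → egotsob.
Attach number plural -a → egotsoba.
Attach definiteness indefinite ga- → gaegotsoba.
Nasal assimilation: no change.
Apply vowel deletion: gaegotsoba → gegotsoba.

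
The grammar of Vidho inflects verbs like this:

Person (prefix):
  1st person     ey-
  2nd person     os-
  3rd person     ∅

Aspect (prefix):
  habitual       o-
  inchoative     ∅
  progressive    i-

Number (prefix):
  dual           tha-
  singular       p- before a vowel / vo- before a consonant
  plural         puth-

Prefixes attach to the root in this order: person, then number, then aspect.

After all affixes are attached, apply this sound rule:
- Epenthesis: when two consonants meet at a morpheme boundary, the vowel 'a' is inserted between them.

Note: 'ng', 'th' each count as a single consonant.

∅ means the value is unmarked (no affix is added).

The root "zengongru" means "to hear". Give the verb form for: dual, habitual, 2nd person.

othaosazengongru

Attach person 2nd person os- → oszengongru.
Attach number dual tha- → thaoszengongru.
Attach aspect habitual o- → othaoszengongru.
Apply epenthesis: othaoszengongru → othaosazengongru.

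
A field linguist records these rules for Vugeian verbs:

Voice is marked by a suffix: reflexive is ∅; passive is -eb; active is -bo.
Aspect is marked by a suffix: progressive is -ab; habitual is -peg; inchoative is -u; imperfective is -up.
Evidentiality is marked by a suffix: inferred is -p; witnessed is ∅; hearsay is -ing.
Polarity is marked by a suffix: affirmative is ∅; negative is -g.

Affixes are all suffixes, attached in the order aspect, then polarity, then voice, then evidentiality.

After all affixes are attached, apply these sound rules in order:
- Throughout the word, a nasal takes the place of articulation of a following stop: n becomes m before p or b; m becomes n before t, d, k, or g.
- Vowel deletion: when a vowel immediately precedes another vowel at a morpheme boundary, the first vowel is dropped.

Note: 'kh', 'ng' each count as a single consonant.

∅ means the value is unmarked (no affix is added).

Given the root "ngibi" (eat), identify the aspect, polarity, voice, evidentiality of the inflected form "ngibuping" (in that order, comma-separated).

Segment: ngibi-up-ing.
aspect: -up → imperfective.
polarity: ∅ → affirmative.
voice: ∅ → reflexive.
evidentiality: -ing → hearsay.

imperfective, affirmative, reflexive, hearsay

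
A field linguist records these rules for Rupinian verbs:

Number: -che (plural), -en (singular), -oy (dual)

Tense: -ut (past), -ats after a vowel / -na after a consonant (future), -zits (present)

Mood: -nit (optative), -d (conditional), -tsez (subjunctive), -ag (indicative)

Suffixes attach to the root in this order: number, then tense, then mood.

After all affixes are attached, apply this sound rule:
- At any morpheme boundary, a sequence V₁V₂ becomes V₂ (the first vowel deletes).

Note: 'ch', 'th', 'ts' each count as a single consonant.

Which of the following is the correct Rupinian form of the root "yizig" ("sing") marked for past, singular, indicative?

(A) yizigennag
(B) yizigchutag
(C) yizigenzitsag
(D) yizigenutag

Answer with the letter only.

D

Attach number singular -en → yizigen.
Attach tense past -ut → yizigenut.
Attach mood indicative -ag → yizigenutag.
Vowel deletion: no change.
So the correct form is yizigenutag, option (D).
(C) yizigenzitsag is wrong: it uses present instead of past for tense.
(A) yizigennag is wrong: it uses future instead of past for tense.
(B) yizigchutag is wrong: it uses plural instead of singular for number.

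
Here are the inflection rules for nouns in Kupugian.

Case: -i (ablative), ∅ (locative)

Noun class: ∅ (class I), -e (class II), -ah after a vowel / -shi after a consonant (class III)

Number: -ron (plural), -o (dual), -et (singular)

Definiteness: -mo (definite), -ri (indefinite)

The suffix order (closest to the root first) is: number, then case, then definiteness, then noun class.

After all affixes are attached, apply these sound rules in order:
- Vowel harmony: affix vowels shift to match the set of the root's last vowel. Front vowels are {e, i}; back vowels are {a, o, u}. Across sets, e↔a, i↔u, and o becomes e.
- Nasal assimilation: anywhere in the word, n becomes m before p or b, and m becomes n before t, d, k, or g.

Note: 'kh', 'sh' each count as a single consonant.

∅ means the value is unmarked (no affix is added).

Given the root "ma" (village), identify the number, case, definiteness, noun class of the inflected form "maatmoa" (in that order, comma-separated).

singular, locative, definite, class II

Segment: ma-et-mo-e.
number: -et → singular.
case: ∅ → locative.
definiteness: -mo → definite.
noun class: -e → class II.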